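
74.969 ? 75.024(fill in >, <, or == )<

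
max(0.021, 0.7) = 0.7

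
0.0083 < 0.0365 True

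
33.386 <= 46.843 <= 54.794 True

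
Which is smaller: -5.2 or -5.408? -5.408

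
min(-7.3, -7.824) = -7.824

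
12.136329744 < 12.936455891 True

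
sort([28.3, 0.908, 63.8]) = [0.908, 28.3, 63.8]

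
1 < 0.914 False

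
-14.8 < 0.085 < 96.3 True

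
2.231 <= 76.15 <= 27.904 False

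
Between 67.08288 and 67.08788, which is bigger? 67.08788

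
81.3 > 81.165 True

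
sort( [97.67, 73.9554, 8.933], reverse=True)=[97.67, 73.9554, 8.933]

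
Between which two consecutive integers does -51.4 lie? -52 and -51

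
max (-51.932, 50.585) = 50.585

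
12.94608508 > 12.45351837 True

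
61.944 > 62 False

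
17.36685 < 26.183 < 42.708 True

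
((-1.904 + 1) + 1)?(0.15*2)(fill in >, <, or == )<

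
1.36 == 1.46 False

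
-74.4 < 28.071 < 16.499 False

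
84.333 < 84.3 False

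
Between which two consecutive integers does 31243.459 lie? 31243 and 31244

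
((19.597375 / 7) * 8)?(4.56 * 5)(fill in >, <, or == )<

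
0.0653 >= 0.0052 True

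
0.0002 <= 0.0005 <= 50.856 True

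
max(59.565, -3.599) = 59.565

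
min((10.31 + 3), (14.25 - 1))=13.25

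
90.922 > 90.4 True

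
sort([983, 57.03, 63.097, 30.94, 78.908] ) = [30.94, 57.03, 63.097, 78.908, 983]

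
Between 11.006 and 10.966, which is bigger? 11.006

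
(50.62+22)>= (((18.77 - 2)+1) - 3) True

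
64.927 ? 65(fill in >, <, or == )<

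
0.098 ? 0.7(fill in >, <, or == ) <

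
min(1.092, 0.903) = 0.903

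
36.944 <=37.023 True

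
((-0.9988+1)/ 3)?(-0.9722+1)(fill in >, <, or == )<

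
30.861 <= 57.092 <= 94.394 True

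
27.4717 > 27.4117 True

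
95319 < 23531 False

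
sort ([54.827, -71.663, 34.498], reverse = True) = [54.827, 34.498, -71.663]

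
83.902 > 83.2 True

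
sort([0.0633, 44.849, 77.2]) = [0.0633, 44.849, 77.2]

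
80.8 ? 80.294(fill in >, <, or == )>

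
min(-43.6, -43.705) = -43.705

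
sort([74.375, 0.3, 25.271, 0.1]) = [0.1, 0.3, 25.271, 74.375]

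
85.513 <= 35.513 False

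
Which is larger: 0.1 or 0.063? 0.1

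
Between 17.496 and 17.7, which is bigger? 17.7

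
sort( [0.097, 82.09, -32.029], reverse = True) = [82.09, 0.097, -32.029]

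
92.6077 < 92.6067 False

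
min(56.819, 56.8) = 56.8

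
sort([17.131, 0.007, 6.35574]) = [0.007, 6.35574, 17.131]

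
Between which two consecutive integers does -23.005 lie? -24 and -23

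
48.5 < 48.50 False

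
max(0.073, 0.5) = 0.5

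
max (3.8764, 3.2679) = 3.8764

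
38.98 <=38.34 False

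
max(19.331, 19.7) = 19.7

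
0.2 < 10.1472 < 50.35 True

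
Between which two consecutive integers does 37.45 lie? 37 and 38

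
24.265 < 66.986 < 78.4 True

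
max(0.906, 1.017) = 1.017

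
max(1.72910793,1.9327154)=1.9327154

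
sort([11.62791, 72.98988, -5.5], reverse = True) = [72.98988, 11.62791, -5.5]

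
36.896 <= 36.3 False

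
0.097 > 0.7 False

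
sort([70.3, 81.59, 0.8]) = [0.8, 70.3, 81.59]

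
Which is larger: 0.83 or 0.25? 0.83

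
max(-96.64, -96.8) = -96.64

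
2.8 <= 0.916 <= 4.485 False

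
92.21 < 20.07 False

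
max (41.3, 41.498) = 41.498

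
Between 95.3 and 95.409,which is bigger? 95.409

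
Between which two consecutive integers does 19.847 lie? 19 and 20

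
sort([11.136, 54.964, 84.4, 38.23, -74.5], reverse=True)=[84.4, 54.964, 38.23, 11.136, -74.5]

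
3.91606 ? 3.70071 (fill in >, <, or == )>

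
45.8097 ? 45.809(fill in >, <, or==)>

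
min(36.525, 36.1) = 36.1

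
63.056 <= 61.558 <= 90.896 False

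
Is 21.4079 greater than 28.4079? No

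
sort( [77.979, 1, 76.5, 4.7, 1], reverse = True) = [77.979, 76.5, 4.7, 1, 1]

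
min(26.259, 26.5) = 26.259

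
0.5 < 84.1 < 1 False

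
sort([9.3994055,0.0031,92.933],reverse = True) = [92.933,9.3994055,0.0031]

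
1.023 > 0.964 True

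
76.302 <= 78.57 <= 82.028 True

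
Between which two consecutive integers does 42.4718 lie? 42 and 43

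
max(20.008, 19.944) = 20.008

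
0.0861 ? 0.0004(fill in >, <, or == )>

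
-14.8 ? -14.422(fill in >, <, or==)<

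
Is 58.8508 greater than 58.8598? No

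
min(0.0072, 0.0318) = 0.0072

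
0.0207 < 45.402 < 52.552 True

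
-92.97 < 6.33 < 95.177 True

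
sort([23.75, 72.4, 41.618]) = [23.75, 41.618, 72.4]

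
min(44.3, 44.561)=44.3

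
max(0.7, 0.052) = 0.7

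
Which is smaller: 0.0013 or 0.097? 0.0013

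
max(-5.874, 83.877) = 83.877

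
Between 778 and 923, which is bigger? 923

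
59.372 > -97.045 True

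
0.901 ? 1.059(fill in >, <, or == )<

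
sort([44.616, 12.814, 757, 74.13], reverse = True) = [757, 74.13, 44.616, 12.814]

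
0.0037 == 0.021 False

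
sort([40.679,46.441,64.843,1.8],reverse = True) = [64.843,46.441,40.679,1.8]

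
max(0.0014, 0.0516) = 0.0516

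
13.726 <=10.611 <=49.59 False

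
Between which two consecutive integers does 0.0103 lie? 0 and 1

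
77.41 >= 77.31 True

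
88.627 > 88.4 True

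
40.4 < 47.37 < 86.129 True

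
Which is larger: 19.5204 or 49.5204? 49.5204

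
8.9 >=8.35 True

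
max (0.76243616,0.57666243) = 0.76243616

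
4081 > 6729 False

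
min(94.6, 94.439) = 94.439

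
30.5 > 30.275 True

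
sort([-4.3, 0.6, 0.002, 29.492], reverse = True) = [29.492, 0.6, 0.002, -4.3]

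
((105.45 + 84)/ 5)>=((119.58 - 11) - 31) False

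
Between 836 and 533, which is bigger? 836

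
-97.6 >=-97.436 False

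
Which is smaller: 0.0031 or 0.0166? 0.0031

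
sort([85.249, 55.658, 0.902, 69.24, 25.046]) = [0.902, 25.046, 55.658, 69.24, 85.249]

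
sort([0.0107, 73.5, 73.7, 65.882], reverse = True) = [73.7, 73.5, 65.882, 0.0107]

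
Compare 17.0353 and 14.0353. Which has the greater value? 17.0353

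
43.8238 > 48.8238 False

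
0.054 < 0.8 True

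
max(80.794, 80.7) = 80.794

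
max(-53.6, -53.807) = -53.6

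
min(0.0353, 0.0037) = 0.0037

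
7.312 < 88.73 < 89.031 True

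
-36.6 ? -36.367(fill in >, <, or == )<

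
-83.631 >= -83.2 False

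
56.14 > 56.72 False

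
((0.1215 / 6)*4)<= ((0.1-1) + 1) True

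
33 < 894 True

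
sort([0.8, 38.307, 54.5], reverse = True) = [54.5, 38.307, 0.8]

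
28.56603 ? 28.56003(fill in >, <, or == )>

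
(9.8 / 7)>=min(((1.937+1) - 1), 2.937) False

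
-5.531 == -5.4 False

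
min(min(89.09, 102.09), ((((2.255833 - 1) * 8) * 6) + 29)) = 89.09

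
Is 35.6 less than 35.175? No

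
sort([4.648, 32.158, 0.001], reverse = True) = [32.158, 4.648, 0.001]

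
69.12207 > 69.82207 False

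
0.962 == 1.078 False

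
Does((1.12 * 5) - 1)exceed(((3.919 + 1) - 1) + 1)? No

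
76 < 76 False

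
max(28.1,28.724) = 28.724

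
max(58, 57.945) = 58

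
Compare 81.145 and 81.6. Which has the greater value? 81.6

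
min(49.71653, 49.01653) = 49.01653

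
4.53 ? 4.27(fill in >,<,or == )>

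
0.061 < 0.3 True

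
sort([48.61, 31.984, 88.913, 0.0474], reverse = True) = [88.913, 48.61, 31.984, 0.0474]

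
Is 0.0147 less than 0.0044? No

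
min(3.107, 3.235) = 3.107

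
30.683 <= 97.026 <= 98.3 True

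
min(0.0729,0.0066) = 0.0066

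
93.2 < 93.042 False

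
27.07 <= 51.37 True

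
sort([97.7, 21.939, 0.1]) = [0.1, 21.939, 97.7]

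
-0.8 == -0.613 False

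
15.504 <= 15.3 False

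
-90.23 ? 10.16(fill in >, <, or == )<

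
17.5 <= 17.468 False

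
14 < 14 False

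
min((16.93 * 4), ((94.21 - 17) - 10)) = 67.21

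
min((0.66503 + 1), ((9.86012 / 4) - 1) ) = 1.46503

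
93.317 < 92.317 False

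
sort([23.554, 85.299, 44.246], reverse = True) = [85.299, 44.246, 23.554]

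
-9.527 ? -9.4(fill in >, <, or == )<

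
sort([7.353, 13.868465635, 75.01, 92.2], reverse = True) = [92.2, 75.01, 13.868465635, 7.353]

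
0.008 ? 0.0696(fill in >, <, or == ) <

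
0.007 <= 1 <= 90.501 True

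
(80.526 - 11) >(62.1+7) True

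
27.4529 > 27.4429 True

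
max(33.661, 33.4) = 33.661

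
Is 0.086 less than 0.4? Yes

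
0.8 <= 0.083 False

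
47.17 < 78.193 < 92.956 True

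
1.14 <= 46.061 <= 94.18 True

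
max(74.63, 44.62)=74.63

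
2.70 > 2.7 False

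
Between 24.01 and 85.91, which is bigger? 85.91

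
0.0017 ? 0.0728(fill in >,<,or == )<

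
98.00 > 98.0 False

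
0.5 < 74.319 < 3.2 False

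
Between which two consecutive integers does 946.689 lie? 946 and 947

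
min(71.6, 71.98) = 71.6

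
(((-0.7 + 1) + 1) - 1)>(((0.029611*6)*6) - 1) True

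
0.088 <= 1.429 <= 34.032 True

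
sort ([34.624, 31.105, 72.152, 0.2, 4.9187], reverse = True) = [72.152, 34.624, 31.105, 4.9187, 0.2]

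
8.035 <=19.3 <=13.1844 False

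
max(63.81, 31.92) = 63.81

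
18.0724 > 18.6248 False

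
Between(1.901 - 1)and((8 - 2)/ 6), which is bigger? ((8 - 2)/ 6)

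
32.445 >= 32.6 False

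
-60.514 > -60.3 False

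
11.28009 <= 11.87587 True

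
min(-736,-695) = -736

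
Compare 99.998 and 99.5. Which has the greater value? 99.998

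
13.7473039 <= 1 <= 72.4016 False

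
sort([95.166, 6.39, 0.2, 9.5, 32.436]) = [0.2, 6.39, 9.5, 32.436, 95.166]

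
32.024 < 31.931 False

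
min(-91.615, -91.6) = -91.615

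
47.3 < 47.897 True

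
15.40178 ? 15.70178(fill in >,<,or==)<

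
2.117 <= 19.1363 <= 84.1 True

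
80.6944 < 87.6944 True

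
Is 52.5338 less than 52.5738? Yes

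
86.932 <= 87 True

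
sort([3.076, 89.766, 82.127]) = [3.076, 82.127, 89.766]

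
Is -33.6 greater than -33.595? No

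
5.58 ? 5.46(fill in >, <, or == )>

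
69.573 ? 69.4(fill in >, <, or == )>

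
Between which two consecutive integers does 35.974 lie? 35 and 36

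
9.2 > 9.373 False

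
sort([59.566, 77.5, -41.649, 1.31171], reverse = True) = [77.5, 59.566, 1.31171, -41.649]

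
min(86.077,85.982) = 85.982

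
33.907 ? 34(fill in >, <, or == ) <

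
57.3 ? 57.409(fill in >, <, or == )<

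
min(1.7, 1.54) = 1.54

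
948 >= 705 True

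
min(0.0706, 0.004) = 0.004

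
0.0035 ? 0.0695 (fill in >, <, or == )<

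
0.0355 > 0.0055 True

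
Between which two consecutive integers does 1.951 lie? 1 and 2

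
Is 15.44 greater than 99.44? No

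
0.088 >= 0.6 False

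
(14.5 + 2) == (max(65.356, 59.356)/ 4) False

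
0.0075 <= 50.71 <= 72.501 True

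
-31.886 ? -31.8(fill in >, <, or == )<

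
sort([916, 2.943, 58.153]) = [2.943, 58.153, 916]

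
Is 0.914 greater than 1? No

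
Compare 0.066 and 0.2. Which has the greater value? 0.2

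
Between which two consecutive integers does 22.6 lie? 22 and 23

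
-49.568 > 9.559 False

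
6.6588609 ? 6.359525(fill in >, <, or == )>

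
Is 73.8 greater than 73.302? Yes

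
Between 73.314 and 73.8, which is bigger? 73.8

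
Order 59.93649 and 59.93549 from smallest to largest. 59.93549, 59.93649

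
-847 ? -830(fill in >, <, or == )<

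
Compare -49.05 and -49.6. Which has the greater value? -49.05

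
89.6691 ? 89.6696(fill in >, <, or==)<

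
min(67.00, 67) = 67.00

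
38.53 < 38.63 True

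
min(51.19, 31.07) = 31.07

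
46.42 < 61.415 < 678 True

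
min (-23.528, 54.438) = -23.528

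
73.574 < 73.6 True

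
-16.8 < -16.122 True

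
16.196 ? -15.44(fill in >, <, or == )>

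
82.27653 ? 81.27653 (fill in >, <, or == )>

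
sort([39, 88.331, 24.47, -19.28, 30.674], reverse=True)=[88.331, 39, 30.674, 24.47, -19.28]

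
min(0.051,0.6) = 0.051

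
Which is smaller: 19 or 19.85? 19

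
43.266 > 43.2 True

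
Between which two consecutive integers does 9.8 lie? 9 and 10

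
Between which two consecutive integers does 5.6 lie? 5 and 6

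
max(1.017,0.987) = 1.017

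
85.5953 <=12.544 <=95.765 False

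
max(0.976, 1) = 1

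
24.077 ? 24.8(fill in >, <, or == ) <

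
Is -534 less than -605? No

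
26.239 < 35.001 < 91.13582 True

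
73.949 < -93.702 False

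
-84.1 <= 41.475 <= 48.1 True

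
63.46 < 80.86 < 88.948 True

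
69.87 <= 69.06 False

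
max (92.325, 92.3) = 92.325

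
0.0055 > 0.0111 False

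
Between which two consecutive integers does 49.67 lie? 49 and 50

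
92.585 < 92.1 False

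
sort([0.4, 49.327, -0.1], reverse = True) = [49.327, 0.4, -0.1]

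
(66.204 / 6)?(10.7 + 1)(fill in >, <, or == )<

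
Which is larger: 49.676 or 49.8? 49.8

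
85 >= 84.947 True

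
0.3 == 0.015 False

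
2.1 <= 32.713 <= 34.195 True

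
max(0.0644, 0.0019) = 0.0644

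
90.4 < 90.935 True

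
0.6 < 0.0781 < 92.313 False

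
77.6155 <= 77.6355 True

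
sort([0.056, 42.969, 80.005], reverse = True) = [80.005, 42.969, 0.056]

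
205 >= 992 False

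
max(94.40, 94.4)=94.4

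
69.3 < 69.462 True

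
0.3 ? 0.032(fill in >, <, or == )>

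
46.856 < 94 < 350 True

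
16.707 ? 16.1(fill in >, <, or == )>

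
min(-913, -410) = -913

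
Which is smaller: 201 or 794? 201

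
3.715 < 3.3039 False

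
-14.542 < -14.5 True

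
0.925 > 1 False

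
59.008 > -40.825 True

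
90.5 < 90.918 True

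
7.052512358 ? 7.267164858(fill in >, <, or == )<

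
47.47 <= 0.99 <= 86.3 False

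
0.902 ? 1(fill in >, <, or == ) <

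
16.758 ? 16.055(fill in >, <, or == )>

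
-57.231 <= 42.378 True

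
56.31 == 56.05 False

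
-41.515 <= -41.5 True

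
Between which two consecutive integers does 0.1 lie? 0 and 1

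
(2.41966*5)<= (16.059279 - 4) False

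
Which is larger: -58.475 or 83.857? 83.857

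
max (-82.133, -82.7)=-82.133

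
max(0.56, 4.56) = 4.56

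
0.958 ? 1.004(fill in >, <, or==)<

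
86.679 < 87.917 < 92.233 True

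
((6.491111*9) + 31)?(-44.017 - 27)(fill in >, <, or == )>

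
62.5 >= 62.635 False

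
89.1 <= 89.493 True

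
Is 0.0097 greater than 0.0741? No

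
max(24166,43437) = 43437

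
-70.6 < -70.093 True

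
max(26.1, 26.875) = 26.875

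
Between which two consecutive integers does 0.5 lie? 0 and 1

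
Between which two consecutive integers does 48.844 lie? 48 and 49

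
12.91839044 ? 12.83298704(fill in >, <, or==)>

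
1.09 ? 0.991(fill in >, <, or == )>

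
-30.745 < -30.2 True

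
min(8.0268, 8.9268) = 8.0268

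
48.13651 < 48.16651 True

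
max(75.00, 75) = 75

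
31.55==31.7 False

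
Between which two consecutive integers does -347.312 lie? -348 and -347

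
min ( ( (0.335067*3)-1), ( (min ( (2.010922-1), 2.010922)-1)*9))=0.005201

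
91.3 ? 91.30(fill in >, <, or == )==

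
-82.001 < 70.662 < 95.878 True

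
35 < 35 False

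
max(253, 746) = 746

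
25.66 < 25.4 False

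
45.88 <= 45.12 False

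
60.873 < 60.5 False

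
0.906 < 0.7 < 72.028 False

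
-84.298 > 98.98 False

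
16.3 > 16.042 True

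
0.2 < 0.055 False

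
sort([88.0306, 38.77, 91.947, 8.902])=[8.902, 38.77, 88.0306, 91.947]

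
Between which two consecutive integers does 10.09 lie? 10 and 11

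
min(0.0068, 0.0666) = 0.0068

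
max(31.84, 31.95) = 31.95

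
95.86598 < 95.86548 False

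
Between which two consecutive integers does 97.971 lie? 97 and 98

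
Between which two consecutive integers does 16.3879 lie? 16 and 17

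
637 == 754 False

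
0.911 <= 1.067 True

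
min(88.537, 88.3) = 88.3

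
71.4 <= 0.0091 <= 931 False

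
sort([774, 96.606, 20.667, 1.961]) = [1.961, 20.667, 96.606, 774]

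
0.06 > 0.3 False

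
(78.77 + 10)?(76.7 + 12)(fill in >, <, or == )>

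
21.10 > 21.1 False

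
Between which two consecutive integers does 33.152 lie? 33 and 34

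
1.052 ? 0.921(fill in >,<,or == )>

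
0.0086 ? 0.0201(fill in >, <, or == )<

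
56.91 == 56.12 False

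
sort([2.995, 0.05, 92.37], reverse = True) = [92.37, 2.995, 0.05]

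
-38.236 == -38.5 False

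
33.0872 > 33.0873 False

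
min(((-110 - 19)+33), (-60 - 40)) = -100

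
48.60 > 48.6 False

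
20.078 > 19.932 True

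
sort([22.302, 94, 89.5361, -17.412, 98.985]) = [-17.412, 22.302, 89.5361, 94, 98.985]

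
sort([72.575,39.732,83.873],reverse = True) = [83.873,72.575,39.732]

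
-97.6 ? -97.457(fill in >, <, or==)<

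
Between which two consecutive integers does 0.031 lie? 0 and 1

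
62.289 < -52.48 False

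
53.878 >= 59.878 False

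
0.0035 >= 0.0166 False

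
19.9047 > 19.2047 True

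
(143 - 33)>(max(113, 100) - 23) True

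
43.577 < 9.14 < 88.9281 False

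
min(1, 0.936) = 0.936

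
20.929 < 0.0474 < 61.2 False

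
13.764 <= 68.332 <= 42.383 False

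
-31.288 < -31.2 True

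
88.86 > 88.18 True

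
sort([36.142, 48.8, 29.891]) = [29.891, 36.142, 48.8]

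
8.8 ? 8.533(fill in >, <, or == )>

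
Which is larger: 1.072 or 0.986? 1.072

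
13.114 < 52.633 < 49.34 False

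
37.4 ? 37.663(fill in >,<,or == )<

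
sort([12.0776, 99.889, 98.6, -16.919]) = [-16.919, 12.0776, 98.6, 99.889]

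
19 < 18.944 False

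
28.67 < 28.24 False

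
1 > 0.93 True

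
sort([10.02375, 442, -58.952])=[-58.952, 10.02375, 442]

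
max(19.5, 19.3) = 19.5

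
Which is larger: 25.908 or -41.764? 25.908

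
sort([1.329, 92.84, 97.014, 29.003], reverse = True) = [97.014, 92.84, 29.003, 1.329]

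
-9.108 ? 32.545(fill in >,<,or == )<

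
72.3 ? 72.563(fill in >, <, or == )<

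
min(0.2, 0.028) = 0.028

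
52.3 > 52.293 True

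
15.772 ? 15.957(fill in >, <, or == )<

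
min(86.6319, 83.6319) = 83.6319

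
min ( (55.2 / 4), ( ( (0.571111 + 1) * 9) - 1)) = 13.139999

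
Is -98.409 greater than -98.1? No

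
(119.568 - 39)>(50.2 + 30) True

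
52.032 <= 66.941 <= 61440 True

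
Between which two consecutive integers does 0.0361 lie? 0 and 1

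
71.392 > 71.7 False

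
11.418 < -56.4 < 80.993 False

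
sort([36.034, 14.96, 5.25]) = [5.25, 14.96, 36.034]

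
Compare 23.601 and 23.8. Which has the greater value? 23.8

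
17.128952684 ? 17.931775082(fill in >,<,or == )<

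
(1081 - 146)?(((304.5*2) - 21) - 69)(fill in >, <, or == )>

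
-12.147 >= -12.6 True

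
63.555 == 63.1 False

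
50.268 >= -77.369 True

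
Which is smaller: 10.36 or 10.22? 10.22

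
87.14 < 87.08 False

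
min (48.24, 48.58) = 48.24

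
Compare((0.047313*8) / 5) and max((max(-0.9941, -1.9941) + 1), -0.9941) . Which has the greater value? ((0.047313*8) / 5)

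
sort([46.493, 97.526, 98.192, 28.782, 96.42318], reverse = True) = [98.192, 97.526, 96.42318, 46.493, 28.782]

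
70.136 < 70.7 True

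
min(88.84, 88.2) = 88.2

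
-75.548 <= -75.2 True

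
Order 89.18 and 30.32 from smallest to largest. 30.32, 89.18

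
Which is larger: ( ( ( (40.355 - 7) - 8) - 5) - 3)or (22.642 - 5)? (22.642 - 5)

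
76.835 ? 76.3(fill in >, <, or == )>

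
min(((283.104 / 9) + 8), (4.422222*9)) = 39.456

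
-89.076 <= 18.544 True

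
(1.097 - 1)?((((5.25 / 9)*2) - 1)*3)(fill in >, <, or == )<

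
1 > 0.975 True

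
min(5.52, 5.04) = 5.04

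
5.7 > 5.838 False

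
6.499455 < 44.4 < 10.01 False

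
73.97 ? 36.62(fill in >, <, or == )>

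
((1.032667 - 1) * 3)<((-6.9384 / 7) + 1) False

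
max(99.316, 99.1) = 99.316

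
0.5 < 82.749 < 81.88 False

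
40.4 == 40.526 False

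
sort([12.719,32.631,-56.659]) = [-56.659,12.719,32.631]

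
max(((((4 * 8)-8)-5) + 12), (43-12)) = 31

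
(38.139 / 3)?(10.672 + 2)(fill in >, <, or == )>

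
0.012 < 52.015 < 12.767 False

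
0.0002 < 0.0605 True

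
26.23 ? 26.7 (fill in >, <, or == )<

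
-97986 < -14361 True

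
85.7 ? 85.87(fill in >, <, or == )<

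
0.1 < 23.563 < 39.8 True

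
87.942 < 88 True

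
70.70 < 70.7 False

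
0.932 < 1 True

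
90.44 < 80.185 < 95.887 False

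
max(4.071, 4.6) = 4.6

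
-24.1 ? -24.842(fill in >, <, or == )>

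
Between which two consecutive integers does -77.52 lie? -78 and -77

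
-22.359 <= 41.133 True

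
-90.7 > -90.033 False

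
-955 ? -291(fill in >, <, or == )<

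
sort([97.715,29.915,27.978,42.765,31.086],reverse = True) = [97.715,42.765,31.086,29.915,27.978]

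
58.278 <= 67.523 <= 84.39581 True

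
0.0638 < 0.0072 False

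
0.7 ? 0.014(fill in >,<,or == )>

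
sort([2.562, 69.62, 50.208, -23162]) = [-23162, 2.562, 50.208, 69.62]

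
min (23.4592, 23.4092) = 23.4092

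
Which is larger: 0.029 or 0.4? 0.4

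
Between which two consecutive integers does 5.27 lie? 5 and 6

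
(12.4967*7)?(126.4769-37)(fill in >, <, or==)<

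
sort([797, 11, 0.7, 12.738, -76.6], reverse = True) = [797, 12.738, 11, 0.7, -76.6]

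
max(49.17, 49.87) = 49.87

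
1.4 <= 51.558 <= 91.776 True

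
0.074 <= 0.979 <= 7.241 True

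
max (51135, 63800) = 63800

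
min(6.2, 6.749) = 6.2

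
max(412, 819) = 819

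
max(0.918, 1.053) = 1.053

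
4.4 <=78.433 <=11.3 False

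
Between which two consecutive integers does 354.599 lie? 354 and 355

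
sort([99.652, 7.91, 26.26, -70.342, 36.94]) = [-70.342, 7.91, 26.26, 36.94, 99.652]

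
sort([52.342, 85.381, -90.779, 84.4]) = [-90.779, 52.342, 84.4, 85.381]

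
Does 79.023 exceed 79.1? No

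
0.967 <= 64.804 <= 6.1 False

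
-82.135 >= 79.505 False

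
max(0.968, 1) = 1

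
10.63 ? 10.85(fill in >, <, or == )<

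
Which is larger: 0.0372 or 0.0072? 0.0372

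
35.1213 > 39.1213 False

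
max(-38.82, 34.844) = 34.844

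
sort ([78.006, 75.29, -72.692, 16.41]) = [-72.692, 16.41, 75.29, 78.006]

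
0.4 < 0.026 False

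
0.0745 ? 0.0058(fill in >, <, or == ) >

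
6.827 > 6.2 True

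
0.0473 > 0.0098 True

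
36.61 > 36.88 False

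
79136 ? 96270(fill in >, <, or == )<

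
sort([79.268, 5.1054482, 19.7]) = [5.1054482, 19.7, 79.268]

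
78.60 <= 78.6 True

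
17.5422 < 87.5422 True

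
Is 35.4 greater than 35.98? No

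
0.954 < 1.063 True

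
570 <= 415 False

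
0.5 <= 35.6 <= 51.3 True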